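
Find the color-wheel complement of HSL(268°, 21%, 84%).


Complement = opposite side of color wheel = hue + 180°
H' = (268 + 180) mod 360 = 88°
S and L unchanged.
= HSL(88°, 21%, 84%)


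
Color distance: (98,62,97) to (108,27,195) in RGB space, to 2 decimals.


d = √[(R₁-R₂)² + (G₁-G₂)² + (B₁-B₂)²]
d = √[(98-108)² + (62-27)² + (97-195)²]
d = √[100 + 1225 + 9604]
d = √10929
d ≈ 104.54


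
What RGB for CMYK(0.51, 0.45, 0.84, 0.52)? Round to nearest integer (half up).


R = 255 × (1-C) × (1-K) = 255 × 0.49 × 0.48 = 59.976 → 60
G = 255 × (1-M) × (1-K) = 255 × 0.55 × 0.48 = 67.32 → 67
B = 255 × (1-Y) × (1-K) = 255 × 0.16 × 0.48 = 19.584 → 20
= RGB(60, 67, 20)


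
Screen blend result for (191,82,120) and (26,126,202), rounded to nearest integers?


Screen: C = 255 - (255-A)×(255-B)/255, rounded to nearest integer
R: 255 - (255-191)×(255-26)/255 = 255 - 14656/255 ≈ 255 - 57.475 = 197.525 → 198
G: 255 - (255-82)×(255-126)/255 = 255 - 22317/255 ≈ 255 - 87.518 = 167.482 → 167
B: 255 - (255-120)×(255-202)/255 = 255 - 7155/255 ≈ 255 - 28.059 = 226.941 → 227
= RGB(198, 167, 227)


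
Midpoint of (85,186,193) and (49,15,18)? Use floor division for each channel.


Midpoint: each channel = ⌊(C₁+C₂)/2⌋
R: ⌊(85+49)/2⌋ = 67
G: ⌊(186+15)/2⌋ = 100
B: ⌊(193+18)/2⌋ = 105
= RGB(67, 100, 105)


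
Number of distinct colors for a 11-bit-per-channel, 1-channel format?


Total bits = 11 bits/channel × 1 channels = 11 bits
Distinct colors = 2^11
= 2,048 colors


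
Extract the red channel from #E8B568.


Color: #E8B568
R = E8 = 232
G = B5 = 181
B = 68 = 104
Red = 232


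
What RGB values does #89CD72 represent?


89 → 137 (R)
CD → 205 (G)
72 → 114 (B)
= RGB(137, 205, 114)


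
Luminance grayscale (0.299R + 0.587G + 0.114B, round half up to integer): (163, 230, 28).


Gray = 0.299×R + 0.587×G + 0.114×B
Gray = 0.299×163 + 0.587×230 + 0.114×28
Gray = 48.737 + 135.010 + 3.192
Gray = 186.939 → round half up → 187
Gray = 187


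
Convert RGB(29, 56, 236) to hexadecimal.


R = 29 → 1D (hex)
G = 56 → 38 (hex)
B = 236 → EC (hex)
Hex = #1D38EC


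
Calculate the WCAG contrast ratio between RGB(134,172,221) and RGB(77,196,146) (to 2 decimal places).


Linearize each sRGB channel c=v/255: c/12.92 if c ≤ 0.04045 else ((c+0.055)/1.055)^2.4
L = 0.2126×R_lin + 0.7152×G_lin + 0.0722×B_lin
Color 1 (134,172,221):
  R=134: 134/255≈0.5255 > 0.04045 → ((0.5255+0.055)/1.055)^2.4 ≈ 0.23840
  G=172: 172/255≈0.6745 > 0.04045 → ((0.6745+0.055)/1.055)^2.4 ≈ 0.41254
  B=221: 221/255≈0.8667 > 0.04045 → ((0.8667+0.055)/1.055)^2.4 ≈ 0.72306
  L1 = 0.2126×0.23840 + 0.7152×0.41254 + 0.0722×0.72306 ≈ 0.39794
Color 2 (77,196,146):
  R=77: 77/255≈0.3020 > 0.04045 → ((0.3020+0.055)/1.055)^2.4 ≈ 0.07421
  G=196: 196/255≈0.7686 > 0.04045 → ((0.7686+0.055)/1.055)^2.4 ≈ 0.55201
  B=146: 146/255≈0.5725 > 0.04045 → ((0.5725+0.055)/1.055)^2.4 ≈ 0.28744
  L2 = 0.2126×0.07421 + 0.7152×0.55201 + 0.0722×0.28744 ≈ 0.43133
Lighter = 0.43133, Darker = 0.39794
Ratio = (L_lighter + 0.05) / (L_darker + 0.05)
Ratio = (0.43133 + 0.05) / (0.39794 + 0.05) = 0.48133 / 0.44794 ≈ 1.0745
Ratio ≈ 1.07:1


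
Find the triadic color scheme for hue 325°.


Triadic: equally spaced at 120° intervals
H1 = 325°
H2 = (325 + 120) mod 360 = 85°
H3 = (325 + 240) mod 360 = 205°
Triadic = 325°, 85°, 205°


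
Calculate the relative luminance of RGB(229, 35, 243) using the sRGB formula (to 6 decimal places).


Linearize each channel (sRGB transfer function): c = v/255; c_lin = c/12.92 if c ≤ 0.04045, else ((c+0.055)/1.055)^2.4
  R: 229/255 ≈ 0.898039 > 0.04045 → ((0.898039+0.055)/1.055)^2.4 ≈ 0.783538
  G: 35/255 ≈ 0.137255 > 0.04045 → ((0.137255+0.055)/1.055)^2.4 ≈ 0.016807
  B: 243/255 ≈ 0.952941 > 0.04045 → ((0.952941+0.055)/1.055)^2.4 ≈ 0.896269
R_lin = 0.783538, G_lin = 0.016807, B_lin = 0.896269
L = 0.2126×R + 0.7152×G + 0.0722×B
L = 0.2126×0.783538 + 0.7152×0.016807 + 0.0722×0.896269
L ≈ 0.243311


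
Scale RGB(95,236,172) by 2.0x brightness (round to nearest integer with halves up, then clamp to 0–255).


Multiply each channel by 2.0, round half up, clamp to [0, 255]
R: 95×2.0 = 190
G: 236×2.0 = 472 → clamp → 255
B: 172×2.0 = 344 → clamp → 255
= RGB(190, 255, 255)


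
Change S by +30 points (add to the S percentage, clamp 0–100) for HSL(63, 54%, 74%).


Original S = 54%
Adjustment = +30 percentage points
New S = 54 + (30) = 84
Clamp to [0, 100] → 84
= HSL(63°, 84%, 74%)


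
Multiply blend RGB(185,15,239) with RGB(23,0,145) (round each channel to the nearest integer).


Multiply: C = A×B/255, rounded to nearest integer
R: 185×23/255 = 4255/255 ≈ 16.686 → 17
G: 15×0/255 = 0/255 ≈ 0.000 → 0
B: 239×145/255 = 34655/255 ≈ 135.902 → 136
= RGB(17, 0, 136)


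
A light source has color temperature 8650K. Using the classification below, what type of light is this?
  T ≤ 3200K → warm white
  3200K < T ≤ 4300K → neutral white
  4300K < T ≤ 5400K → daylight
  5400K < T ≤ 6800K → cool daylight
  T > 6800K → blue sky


Temperature: 8650K
8650K > 6800K → blue sky
Classification: blue sky


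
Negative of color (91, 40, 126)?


Invert: (255-R, 255-G, 255-B)
R: 255-91 = 164
G: 255-40 = 215
B: 255-126 = 129
= RGB(164, 215, 129)


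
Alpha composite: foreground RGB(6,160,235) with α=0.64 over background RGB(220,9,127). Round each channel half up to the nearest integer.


C = α×F + (1-α)×B, with 1-α = 0.36
R: 0.64×6 + 0.36×220 = 3.84 + 79.20 = 83.04 → 83
G: 0.64×160 + 0.36×9 = 102.40 + 3.24 = 105.64 → 106
B: 0.64×235 + 0.36×127 = 150.40 + 45.72 = 196.12 → 196
= RGB(83, 106, 196)


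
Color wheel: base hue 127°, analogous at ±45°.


Base hue: 127°
Left analog: (127 - 45) mod 360 = 82°
Right analog: (127 + 45) mod 360 = 172°
Analogous hues = 82° and 172°


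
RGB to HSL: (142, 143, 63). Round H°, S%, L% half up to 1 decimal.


Normalize: R'=142/255≈0.5569, G'=143/255≈0.5608, B'=63/255≈0.2471
Max=143/255, Min=63/255, Δ=Max-Min=80/255
L = (Max+Min)/2 = (143+63)/510 = 206/510 = 0.40392… → L = 40.4%
L ≤ 0.5 → S = Δ/(Max+Min) = 80/(143+63) = 80/206 = 0.38834… → S = 38.8%
(the 1/255 factors cancel in S and H, so raw channel differences can be used)
Max is G' → H = 60 × ((B-R)/Δ + 2) = 60 × ((63-142)/80 + 2)
  -79/80 + 2 = -0.9875 + 2 = 1.0125
  H = 60 × 1.0125 = 60.75° → H = 60.8°
= HSL(60.8°, 38.8%, 40.4%)


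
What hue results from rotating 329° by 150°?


New hue = (H + rotation) mod 360
New hue = (329 + 150) mod 360
= 479 mod 360
= 119°


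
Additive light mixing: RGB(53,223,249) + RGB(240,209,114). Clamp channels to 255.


Additive: each channel = min(255, C₁+C₂)
R: 53+240 = 293 → 255
G: 223+209 = 432 → 255
B: 249+114 = 363 → 255
= RGB(255, 255, 255)


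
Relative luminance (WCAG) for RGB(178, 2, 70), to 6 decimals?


Linearize each channel (sRGB transfer function): c = v/255; c_lin = c/12.92 if c ≤ 0.04045, else ((c+0.055)/1.055)^2.4
  R: 178/255 ≈ 0.698039 > 0.04045 → ((0.698039+0.055)/1.055)^2.4 ≈ 0.445201
  G: 2/255 ≈ 0.007843 ≤ 0.04045 → 0.007843/12.92 ≈ 0.000607
  B: 70/255 ≈ 0.274510 > 0.04045 → ((0.274510+0.055)/1.055)^2.4 ≈ 0.061246
R_lin = 0.445201, G_lin = 0.000607, B_lin = 0.061246
L = 0.2126×R + 0.7152×G + 0.0722×B
L = 0.2126×0.445201 + 0.7152×0.000607 + 0.0722×0.061246
L ≈ 0.099506


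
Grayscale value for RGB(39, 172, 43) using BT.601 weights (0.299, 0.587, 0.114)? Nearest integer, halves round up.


Gray = 0.299×R + 0.587×G + 0.114×B
Gray = 0.299×39 + 0.587×172 + 0.114×43
Gray = 11.661 + 100.964 + 4.902
Gray = 117.527 → round half up → 118
Gray = 118


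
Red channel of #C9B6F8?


Color: #C9B6F8
R = C9 = 201
G = B6 = 182
B = F8 = 248
Red = 201


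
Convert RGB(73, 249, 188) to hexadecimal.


R = 73 → 49 (hex)
G = 249 → F9 (hex)
B = 188 → BC (hex)
Hex = #49F9BC


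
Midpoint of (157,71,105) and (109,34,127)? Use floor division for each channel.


Midpoint: each channel = ⌊(C₁+C₂)/2⌋
R: ⌊(157+109)/2⌋ = 133
G: ⌊(71+34)/2⌋ = 52
B: ⌊(105+127)/2⌋ = 116
= RGB(133, 52, 116)


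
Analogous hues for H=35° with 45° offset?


Base hue: 35°
Left analog: (35 - 45) mod 360 = 350°
Right analog: (35 + 45) mod 360 = 80°
Analogous hues = 350° and 80°


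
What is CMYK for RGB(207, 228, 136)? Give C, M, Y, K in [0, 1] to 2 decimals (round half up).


R'=207/255≈0.8118, G'=228/255≈0.8941, B'=136/255≈0.5333
K = 1 - max(R',G',B') = 1 - 228/255 = 27/255 = 0.10588… → 0.11
(1-R'-K)/(1-K) simplifies to (max-R)/max with max = 228:
C = (228-207)/228 = 21/228 = 0.09210… → 0.09
M = (228-228)/228 = 0/228 = 0 → 0.00
Y = (228-136)/228 = 92/228 = 0.40350… → 0.40
= CMYK(0.09, 0.00, 0.40, 0.11)


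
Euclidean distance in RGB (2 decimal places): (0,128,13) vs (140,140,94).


d = √[(R₁-R₂)² + (G₁-G₂)² + (B₁-B₂)²]
d = √[(0-140)² + (128-140)² + (13-94)²]
d = √[19600 + 144 + 6561]
d = √26305
d ≈ 162.19


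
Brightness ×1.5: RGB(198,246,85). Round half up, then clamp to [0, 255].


Multiply each channel by 1.5, round half up, clamp to [0, 255]
R: 198×1.5 = 297 → clamp → 255
G: 246×1.5 = 369 → clamp → 255
B: 85×1.5 = 127.5 → round → 128
= RGB(255, 255, 128)


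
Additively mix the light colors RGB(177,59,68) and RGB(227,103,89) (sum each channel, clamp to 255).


Additive: each channel = min(255, C₁+C₂)
R: 177+227 = 404 → 255
G: 59+103 = 162 → 162
B: 68+89 = 157 → 157
= RGB(255, 162, 157)


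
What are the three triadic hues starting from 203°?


Triadic: equally spaced at 120° intervals
H1 = 203°
H2 = (203 + 120) mod 360 = 323°
H3 = (203 + 240) mod 360 = 83°
Triadic = 203°, 323°, 83°


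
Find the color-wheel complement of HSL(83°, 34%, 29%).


Complement = opposite side of color wheel = hue + 180°
H' = (83 + 180) mod 360 = 263°
S and L unchanged.
= HSL(263°, 34%, 29%)


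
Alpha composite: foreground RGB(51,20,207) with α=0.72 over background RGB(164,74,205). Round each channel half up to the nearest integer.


C = α×F + (1-α)×B, with 1-α = 0.28
R: 0.72×51 + 0.28×164 = 36.72 + 45.92 = 82.64 → 83
G: 0.72×20 + 0.28×74 = 14.40 + 20.72 = 35.12 → 35
B: 0.72×207 + 0.28×205 = 149.04 + 57.40 = 206.44 → 206
= RGB(83, 35, 206)


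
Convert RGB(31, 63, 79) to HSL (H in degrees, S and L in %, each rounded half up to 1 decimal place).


Normalize: R'=31/255≈0.1216, G'=63/255≈0.2471, B'=79/255≈0.3098
Max=79/255, Min=31/255, Δ=Max-Min=48/255
L = (Max+Min)/2 = (79+31)/510 = 110/510 = 0.21568… → L = 21.6%
L ≤ 0.5 → S = Δ/(Max+Min) = 48/(79+31) = 48/110 = 0.43636… → S = 43.6%
(the 1/255 factors cancel in S and H, so raw channel differences can be used)
Max is B' → H = 60 × ((R-G)/Δ + 4) = 60 × ((31-63)/48 + 4)
  -32/48 + 4 = -0.6666… + 4 = 3.3333…
  H = 60 × 3.3333… = 200° → H = 200.0°
= HSL(200.0°, 43.6%, 21.6%)


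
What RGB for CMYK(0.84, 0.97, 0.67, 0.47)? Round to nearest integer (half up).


R = 255 × (1-C) × (1-K) = 255 × 0.16 × 0.53 = 21.624 → 22
G = 255 × (1-M) × (1-K) = 255 × 0.03 × 0.53 = 4.0545 → 4
B = 255 × (1-Y) × (1-K) = 255 × 0.33 × 0.53 = 44.5995 → 45
= RGB(22, 4, 45)


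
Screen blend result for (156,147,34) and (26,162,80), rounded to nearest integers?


Screen: C = 255 - (255-A)×(255-B)/255, rounded to nearest integer
R: 255 - (255-156)×(255-26)/255 = 255 - 22671/255 ≈ 255 - 88.906 = 166.094 → 166
G: 255 - (255-147)×(255-162)/255 = 255 - 10044/255 ≈ 255 - 39.388 = 215.612 → 216
B: 255 - (255-34)×(255-80)/255 = 255 - 38675/255 ≈ 255 - 151.667 = 103.333 → 103
= RGB(166, 216, 103)


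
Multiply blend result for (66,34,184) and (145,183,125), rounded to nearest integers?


Multiply: C = A×B/255, rounded to nearest integer
R: 66×145/255 = 9570/255 ≈ 37.529 → 38
G: 34×183/255 = 6222/255 ≈ 24.400 → 24
B: 184×125/255 = 23000/255 ≈ 90.196 → 90
= RGB(38, 24, 90)


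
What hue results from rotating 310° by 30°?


New hue = (H + rotation) mod 360
New hue = (310 + 30) mod 360
= 340 mod 360
= 340°


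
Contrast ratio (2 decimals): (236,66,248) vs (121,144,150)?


Linearize each sRGB channel c=v/255: c/12.92 if c ≤ 0.04045 else ((c+0.055)/1.055)^2.4
L = 0.2126×R_lin + 0.7152×G_lin + 0.0722×B_lin
Color 1 (236,66,248):
  R=236: 236/255≈0.9255 > 0.04045 → ((0.9255+0.055)/1.055)^2.4 ≈ 0.83880
  G=66: 66/255≈0.2588 > 0.04045 → ((0.2588+0.055)/1.055)^2.4 ≈ 0.05448
  B=248: 248/255≈0.9725 > 0.04045 → ((0.9725+0.055)/1.055)^2.4 ≈ 0.93869
  L1 = 0.2126×0.83880 + 0.7152×0.05448 + 0.0722×0.93869 ≈ 0.28507
Color 2 (121,144,150):
  R=121: 121/255≈0.4745 > 0.04045 → ((0.4745+0.055)/1.055)^2.4 ≈ 0.19120
  G=144: 144/255≈0.5647 > 0.04045 → ((0.5647+0.055)/1.055)^2.4 ≈ 0.27889
  B=150: 150/255≈0.5882 > 0.04045 → ((0.5882+0.055)/1.055)^2.4 ≈ 0.30499
  L2 = 0.2126×0.19120 + 0.7152×0.27889 + 0.0722×0.30499 ≈ 0.26213
Lighter = 0.28507, Darker = 0.26213
Ratio = (L_lighter + 0.05) / (L_darker + 0.05)
Ratio = (0.28507 + 0.05) / (0.26213 + 0.05) = 0.33507 / 0.31213 ≈ 1.0735
Ratio ≈ 1.07:1


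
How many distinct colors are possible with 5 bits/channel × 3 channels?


Total bits = 5 bits/channel × 3 channels = 15 bits
Distinct colors = 2^15
= 32,768 colors


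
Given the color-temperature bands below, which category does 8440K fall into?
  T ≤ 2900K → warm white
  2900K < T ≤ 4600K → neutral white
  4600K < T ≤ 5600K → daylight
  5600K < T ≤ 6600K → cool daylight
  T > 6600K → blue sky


Temperature: 8440K
8440K > 6600K → blue sky
Classification: blue sky


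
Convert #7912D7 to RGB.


79 → 121 (R)
12 → 18 (G)
D7 → 215 (B)
= RGB(121, 18, 215)


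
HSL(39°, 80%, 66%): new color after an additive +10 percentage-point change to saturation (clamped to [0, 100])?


Original S = 80%
Adjustment = +10 percentage points
New S = 80 + (10) = 90
Clamp to [0, 100] → 90
= HSL(39°, 90%, 66%)


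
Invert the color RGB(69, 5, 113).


Invert: (255-R, 255-G, 255-B)
R: 255-69 = 186
G: 255-5 = 250
B: 255-113 = 142
= RGB(186, 250, 142)


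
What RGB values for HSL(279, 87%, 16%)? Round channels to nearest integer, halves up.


H=279°, S=0.87, L=0.16
C = (1-|2L-1|)×S = (1-|-0.68|)×0.87 = 0.2784
H' = H/60 = 279/60 ≈ 4.6500; X = C×(1-|H' mod 2 - 1|) = 0.18096
m = L - C/2 = 0.16 - 0.1392 = 0.0208
Sector ⌊H'⌋ = 4 → (R',G',B') = (0.18096, 0.0, 0.2784)
RGB = ((R'+m)×255, (G'+m)×255, (B'+m)×255) = (51.4488, 5.304, 76.296)
Round half up → RGB(51, 5, 76)


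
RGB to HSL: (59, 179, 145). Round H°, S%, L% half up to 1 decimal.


Normalize: R'=59/255≈0.2314, G'=179/255≈0.7020, B'=145/255≈0.5686
Max=179/255, Min=59/255, Δ=Max-Min=120/255
L = (Max+Min)/2 = (179+59)/510 = 238/510 = 0.46666… → L = 46.7%
L ≤ 0.5 → S = Δ/(Max+Min) = 120/(179+59) = 120/238 = 0.50420… → S = 50.4%
(the 1/255 factors cancel in S and H, so raw channel differences can be used)
Max is G' → H = 60 × ((B-R)/Δ + 2) = 60 × ((145-59)/120 + 2)
  86/120 + 2 = 0.7166… + 2 = 2.7166…
  H = 60 × 2.7166… = 163° → H = 163.0°
= HSL(163.0°, 50.4%, 46.7%)


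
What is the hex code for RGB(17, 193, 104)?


R = 17 → 11 (hex)
G = 193 → C1 (hex)
B = 104 → 68 (hex)
Hex = #11C168


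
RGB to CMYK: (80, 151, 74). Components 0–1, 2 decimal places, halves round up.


R'=80/255≈0.3137, G'=151/255≈0.5922, B'=74/255≈0.2902
K = 1 - max(R',G',B') = 1 - 151/255 = 104/255 = 0.40784… → 0.41
(1-R'-K)/(1-K) simplifies to (max-R)/max with max = 151:
C = (151-80)/151 = 71/151 = 0.47019… → 0.47
M = (151-151)/151 = 0/151 = 0 → 0.00
Y = (151-74)/151 = 77/151 = 0.50993… → 0.51
= CMYK(0.47, 0.00, 0.51, 0.41)


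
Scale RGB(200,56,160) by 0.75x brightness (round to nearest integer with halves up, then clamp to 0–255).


Multiply each channel by 0.75, round half up, clamp to [0, 255]
R: 200×0.75 = 150
G: 56×0.75 = 42
B: 160×0.75 = 120
= RGB(150, 42, 120)


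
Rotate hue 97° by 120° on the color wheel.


New hue = (H + rotation) mod 360
New hue = (97 + 120) mod 360
= 217 mod 360
= 217°


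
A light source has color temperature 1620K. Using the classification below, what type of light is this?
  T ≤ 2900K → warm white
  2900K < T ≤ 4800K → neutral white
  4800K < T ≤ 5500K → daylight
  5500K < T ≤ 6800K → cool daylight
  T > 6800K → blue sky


Temperature: 1620K
1620K ≤ 2900K → warm white
Classification: warm white


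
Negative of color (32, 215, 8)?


Invert: (255-R, 255-G, 255-B)
R: 255-32 = 223
G: 255-215 = 40
B: 255-8 = 247
= RGB(223, 40, 247)


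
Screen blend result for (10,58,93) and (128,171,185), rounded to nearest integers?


Screen: C = 255 - (255-A)×(255-B)/255, rounded to nearest integer
R: 255 - (255-10)×(255-128)/255 = 255 - 31115/255 ≈ 255 - 122.020 = 132.980 → 133
G: 255 - (255-58)×(255-171)/255 = 255 - 16548/255 ≈ 255 - 64.894 = 190.106 → 190
B: 255 - (255-93)×(255-185)/255 = 255 - 11340/255 ≈ 255 - 44.471 = 210.529 → 211
= RGB(133, 190, 211)


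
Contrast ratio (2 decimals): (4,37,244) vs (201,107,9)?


Linearize each sRGB channel c=v/255: c/12.92 if c ≤ 0.04045 else ((c+0.055)/1.055)^2.4
L = 0.2126×R_lin + 0.7152×G_lin + 0.0722×B_lin
Color 1 (4,37,244):
  R=4: 4/255≈0.0157 ≤ 0.04045 → 0.0157/12.92 ≈ 0.00121
  G=37: 37/255≈0.1451 > 0.04045 → ((0.1451+0.055)/1.055)^2.4 ≈ 0.01850
  B=244: 244/255≈0.9569 > 0.04045 → ((0.9569+0.055)/1.055)^2.4 ≈ 0.90466
  L1 = 0.2126×0.00121 + 0.7152×0.01850 + 0.0722×0.90466 ≈ 0.07881
Color 2 (201,107,9):
  R=201: 201/255≈0.7882 > 0.04045 → ((0.7882+0.055)/1.055)^2.4 ≈ 0.58408
  G=107: 107/255≈0.4196 > 0.04045 → ((0.4196+0.055)/1.055)^2.4 ≈ 0.14703
  B=9: 9/255≈0.0353 ≤ 0.04045 → 0.0353/12.92 ≈ 0.00273
  L2 = 0.2126×0.58408 + 0.7152×0.14703 + 0.0722×0.00273 ≈ 0.22953
Lighter = 0.22953, Darker = 0.07881
Ratio = (L_lighter + 0.05) / (L_darker + 0.05)
Ratio = (0.22953 + 0.05) / (0.07881 + 0.05) = 0.27953 / 0.12881 ≈ 2.1701
Ratio ≈ 2.17:1


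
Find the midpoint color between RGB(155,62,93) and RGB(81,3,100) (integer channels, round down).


Midpoint: each channel = ⌊(C₁+C₂)/2⌋
R: ⌊(155+81)/2⌋ = 118
G: ⌊(62+3)/2⌋ = 32
B: ⌊(93+100)/2⌋ = 96
= RGB(118, 32, 96)


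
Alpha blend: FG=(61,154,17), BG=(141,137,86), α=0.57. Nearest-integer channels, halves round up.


C = α×F + (1-α)×B, with 1-α = 0.43
R: 0.57×61 + 0.43×141 = 34.77 + 60.63 = 95.40 → 95
G: 0.57×154 + 0.43×137 = 87.78 + 58.91 = 146.69 → 147
B: 0.57×17 + 0.43×86 = 9.69 + 36.98 = 46.67 → 47
= RGB(95, 147, 47)


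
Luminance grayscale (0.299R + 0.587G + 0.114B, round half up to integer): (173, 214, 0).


Gray = 0.299×R + 0.587×G + 0.114×B
Gray = 0.299×173 + 0.587×214 + 0.114×0
Gray = 51.727 + 125.618 + 0.000
Gray = 177.345 → round half up → 177
Gray = 177


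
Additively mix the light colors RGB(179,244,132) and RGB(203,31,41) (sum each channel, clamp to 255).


Additive: each channel = min(255, C₁+C₂)
R: 179+203 = 382 → 255
G: 244+31 = 275 → 255
B: 132+41 = 173 → 173
= RGB(255, 255, 173)


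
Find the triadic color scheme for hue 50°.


Triadic: equally spaced at 120° intervals
H1 = 50°
H2 = (50 + 120) mod 360 = 170°
H3 = (50 + 240) mod 360 = 290°
Triadic = 50°, 170°, 290°


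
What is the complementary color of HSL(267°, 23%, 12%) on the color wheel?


Complement = opposite side of color wheel = hue + 180°
H' = (267 + 180) mod 360 = 87°
S and L unchanged.
= HSL(87°, 23%, 12%)


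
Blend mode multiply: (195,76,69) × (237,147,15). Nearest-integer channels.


Multiply: C = A×B/255, rounded to nearest integer
R: 195×237/255 = 46215/255 ≈ 181.235 → 181
G: 76×147/255 = 11172/255 ≈ 43.812 → 44
B: 69×15/255 = 1035/255 ≈ 4.059 → 4
= RGB(181, 44, 4)


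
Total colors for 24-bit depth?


Colors = 2^bits = 2^24
= 16,777,216 colors


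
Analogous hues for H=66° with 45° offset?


Base hue: 66°
Left analog: (66 - 45) mod 360 = 21°
Right analog: (66 + 45) mod 360 = 111°
Analogous hues = 21° and 111°


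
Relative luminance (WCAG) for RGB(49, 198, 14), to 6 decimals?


Linearize each channel (sRGB transfer function): c = v/255; c_lin = c/12.92 if c ≤ 0.04045, else ((c+0.055)/1.055)^2.4
  R: 49/255 ≈ 0.192157 > 0.04045 → ((0.192157+0.055)/1.055)^2.4 ≈ 0.030713
  G: 198/255 ≈ 0.776471 > 0.04045 → ((0.776471+0.055)/1.055)^2.4 ≈ 0.564712
  B: 14/255 ≈ 0.054902 > 0.04045 → ((0.054902+0.055)/1.055)^2.4 ≈ 0.004391
R_lin = 0.030713, G_lin = 0.564712, B_lin = 0.004391
L = 0.2126×R + 0.7152×G + 0.0722×B
L = 0.2126×0.030713 + 0.7152×0.564712 + 0.0722×0.004391
L ≈ 0.410728


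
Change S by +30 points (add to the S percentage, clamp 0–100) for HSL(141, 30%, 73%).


Original S = 30%
Adjustment = +30 percentage points
New S = 30 + (30) = 60
Clamp to [0, 100] → 60
= HSL(141°, 60%, 73%)


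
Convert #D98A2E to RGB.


D9 → 217 (R)
8A → 138 (G)
2E → 46 (B)
= RGB(217, 138, 46)


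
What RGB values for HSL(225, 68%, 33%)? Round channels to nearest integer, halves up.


H=225°, S=0.68, L=0.33
C = (1-|2L-1|)×S = (1-|-0.34|)×0.68 = 0.4488
H' = H/60 = 225/60 ≈ 3.7500; X = C×(1-|H' mod 2 - 1|) = 0.1122
m = L - C/2 = 0.33 - 0.2244 = 0.1056
Sector ⌊H'⌋ = 3 → (R',G',B') = (0.0, 0.1122, 0.4488)
RGB = ((R'+m)×255, (G'+m)×255, (B'+m)×255) = (26.928, 55.539, 141.372)
Round half up → RGB(27, 56, 141)


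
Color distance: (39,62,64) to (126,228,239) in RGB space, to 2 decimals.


d = √[(R₁-R₂)² + (G₁-G₂)² + (B₁-B₂)²]
d = √[(39-126)² + (62-228)² + (64-239)²]
d = √[7569 + 27556 + 30625]
d = √65750
d ≈ 256.42


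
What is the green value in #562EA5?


Color: #562EA5
R = 56 = 86
G = 2E = 46
B = A5 = 165
Green = 46


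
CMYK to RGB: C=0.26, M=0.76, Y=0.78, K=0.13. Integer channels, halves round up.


R = 255 × (1-C) × (1-K) = 255 × 0.74 × 0.87 = 164.169 → 164
G = 255 × (1-M) × (1-K) = 255 × 0.24 × 0.87 = 53.244 → 53
B = 255 × (1-Y) × (1-K) = 255 × 0.22 × 0.87 = 48.807 → 49
= RGB(164, 53, 49)


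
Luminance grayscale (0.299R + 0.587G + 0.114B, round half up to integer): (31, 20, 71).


Gray = 0.299×R + 0.587×G + 0.114×B
Gray = 0.299×31 + 0.587×20 + 0.114×71
Gray = 9.269 + 11.740 + 8.094
Gray = 29.103 → round half up → 29
Gray = 29


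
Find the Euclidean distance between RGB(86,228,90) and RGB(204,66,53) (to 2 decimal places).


d = √[(R₁-R₂)² + (G₁-G₂)² + (B₁-B₂)²]
d = √[(86-204)² + (228-66)² + (90-53)²]
d = √[13924 + 26244 + 1369]
d = √41537
d ≈ 203.81


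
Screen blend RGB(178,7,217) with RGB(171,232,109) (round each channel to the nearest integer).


Screen: C = 255 - (255-A)×(255-B)/255, rounded to nearest integer
R: 255 - (255-178)×(255-171)/255 = 255 - 6468/255 ≈ 255 - 25.365 = 229.635 → 230
G: 255 - (255-7)×(255-232)/255 = 255 - 5704/255 ≈ 255 - 22.369 = 232.631 → 233
B: 255 - (255-217)×(255-109)/255 = 255 - 5548/255 ≈ 255 - 21.757 = 233.243 → 233
= RGB(230, 233, 233)


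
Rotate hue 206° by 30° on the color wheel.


New hue = (H + rotation) mod 360
New hue = (206 + 30) mod 360
= 236 mod 360
= 236°


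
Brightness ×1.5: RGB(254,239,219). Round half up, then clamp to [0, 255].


Multiply each channel by 1.5, round half up, clamp to [0, 255]
R: 254×1.5 = 381 → clamp → 255
G: 239×1.5 = 358.5 → round → 359 → clamp → 255
B: 219×1.5 = 328.5 → round → 329 → clamp → 255
= RGB(255, 255, 255)


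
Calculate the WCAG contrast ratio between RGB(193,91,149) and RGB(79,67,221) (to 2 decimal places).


Linearize each sRGB channel c=v/255: c/12.92 if c ≤ 0.04045 else ((c+0.055)/1.055)^2.4
L = 0.2126×R_lin + 0.7152×G_lin + 0.0722×B_lin
Color 1 (193,91,149):
  R=193: 193/255≈0.7569 > 0.04045 → ((0.7569+0.055)/1.055)^2.4 ≈ 0.53328
  G=91: 91/255≈0.3569 > 0.04045 → ((0.3569+0.055)/1.055)^2.4 ≈ 0.10462
  B=149: 149/255≈0.5843 > 0.04045 → ((0.5843+0.055)/1.055)^2.4 ≈ 0.30054
  L1 = 0.2126×0.53328 + 0.7152×0.10462 + 0.0722×0.30054 ≈ 0.20990
Color 2 (79,67,221):
  R=79: 79/255≈0.3098 > 0.04045 → ((0.3098+0.055)/1.055)^2.4 ≈ 0.07819
  G=67: 67/255≈0.2627 > 0.04045 → ((0.2627+0.055)/1.055)^2.4 ≈ 0.05613
  B=221: 221/255≈0.8667 > 0.04045 → ((0.8667+0.055)/1.055)^2.4 ≈ 0.72306
  L2 = 0.2126×0.07819 + 0.7152×0.05613 + 0.0722×0.72306 ≈ 0.10897
Lighter = 0.20990, Darker = 0.10897
Ratio = (L_lighter + 0.05) / (L_darker + 0.05)
Ratio = (0.20990 + 0.05) / (0.10897 + 0.05) = 0.25990 / 0.15897 ≈ 1.6349
Ratio ≈ 1.63:1


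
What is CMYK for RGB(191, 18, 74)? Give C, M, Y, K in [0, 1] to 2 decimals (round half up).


R'=191/255≈0.7490, G'=18/255≈0.0706, B'=74/255≈0.2902
K = 1 - max(R',G',B') = 1 - 191/255 = 64/255 = 0.25098… → 0.25
(1-R'-K)/(1-K) simplifies to (max-R)/max with max = 191:
C = (191-191)/191 = 0/191 = 0 → 0.00
M = (191-18)/191 = 173/191 = 0.90575… → 0.91
Y = (191-74)/191 = 117/191 = 0.61256… → 0.61
= CMYK(0.00, 0.91, 0.61, 0.25)


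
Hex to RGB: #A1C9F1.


A1 → 161 (R)
C9 → 201 (G)
F1 → 241 (B)
= RGB(161, 201, 241)


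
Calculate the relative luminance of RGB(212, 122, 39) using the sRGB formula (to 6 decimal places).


Linearize each channel (sRGB transfer function): c = v/255; c_lin = c/12.92 if c ≤ 0.04045, else ((c+0.055)/1.055)^2.4
  R: 212/255 ≈ 0.831373 > 0.04045 → ((0.831373+0.055)/1.055)^2.4 ≈ 0.658375
  G: 122/255 ≈ 0.478431 > 0.04045 → ((0.478431+0.055)/1.055)^2.4 ≈ 0.194618
  B: 39/255 ≈ 0.152941 > 0.04045 → ((0.152941+0.055)/1.055)^2.4 ≈ 0.020289
R_lin = 0.658375, G_lin = 0.194618, B_lin = 0.020289
L = 0.2126×R + 0.7152×G + 0.0722×B
L = 0.2126×0.658375 + 0.7152×0.194618 + 0.0722×0.020289
L ≈ 0.280626


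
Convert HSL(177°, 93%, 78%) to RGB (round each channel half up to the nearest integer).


H=177°, S=0.93, L=0.78
C = (1-|2L-1|)×S = (1-|0.56|)×0.93 = 0.4092
H' = H/60 = 177/60 ≈ 2.9500; X = C×(1-|H' mod 2 - 1|) = 0.38874
m = L - C/2 = 0.78 - 0.2046 = 0.5754
Sector ⌊H'⌋ = 2 → (R',G',B') = (0.0, 0.4092, 0.38874)
RGB = ((R'+m)×255, (G'+m)×255, (B'+m)×255) = (146.727, 251.073, 245.8557)
Round half up → RGB(147, 251, 246)


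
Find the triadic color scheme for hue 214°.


Triadic: equally spaced at 120° intervals
H1 = 214°
H2 = (214 + 120) mod 360 = 334°
H3 = (214 + 240) mod 360 = 94°
Triadic = 214°, 334°, 94°


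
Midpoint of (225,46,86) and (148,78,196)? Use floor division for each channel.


Midpoint: each channel = ⌊(C₁+C₂)/2⌋
R: ⌊(225+148)/2⌋ = 186
G: ⌊(46+78)/2⌋ = 62
B: ⌊(86+196)/2⌋ = 141
= RGB(186, 62, 141)


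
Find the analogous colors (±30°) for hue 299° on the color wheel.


Base hue: 299°
Left analog: (299 - 30) mod 360 = 269°
Right analog: (299 + 30) mod 360 = 329°
Analogous hues = 269° and 329°


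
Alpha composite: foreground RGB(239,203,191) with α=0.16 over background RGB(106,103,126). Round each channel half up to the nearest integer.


C = α×F + (1-α)×B, with 1-α = 0.84
R: 0.16×239 + 0.84×106 = 38.24 + 89.04 = 127.28 → 127
G: 0.16×203 + 0.84×103 = 32.48 + 86.52 = 119.00 → 119
B: 0.16×191 + 0.84×126 = 30.56 + 105.84 = 136.40 → 136
= RGB(127, 119, 136)


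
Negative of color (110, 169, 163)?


Invert: (255-R, 255-G, 255-B)
R: 255-110 = 145
G: 255-169 = 86
B: 255-163 = 92
= RGB(145, 86, 92)


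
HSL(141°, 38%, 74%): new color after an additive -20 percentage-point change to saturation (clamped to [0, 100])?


Original S = 38%
Adjustment = -20 percentage points
New S = 38 + (-20) = 18
Clamp to [0, 100] → 18
= HSL(141°, 18%, 74%)


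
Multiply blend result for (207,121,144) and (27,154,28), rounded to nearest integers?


Multiply: C = A×B/255, rounded to nearest integer
R: 207×27/255 = 5589/255 ≈ 21.918 → 22
G: 121×154/255 = 18634/255 ≈ 73.075 → 73
B: 144×28/255 = 4032/255 ≈ 15.812 → 16
= RGB(22, 73, 16)


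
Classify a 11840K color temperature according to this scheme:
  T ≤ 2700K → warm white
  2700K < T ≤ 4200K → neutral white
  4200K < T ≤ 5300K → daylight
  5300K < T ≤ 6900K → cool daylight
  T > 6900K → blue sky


Temperature: 11840K
11840K > 6900K → blue sky
Classification: blue sky


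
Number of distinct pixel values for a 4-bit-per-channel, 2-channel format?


Total bits = 4 bits/channel × 2 channels = 8 bits
Distinct pixel values = 2^8
= 256 pixel values


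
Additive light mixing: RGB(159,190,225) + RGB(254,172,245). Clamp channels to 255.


Additive: each channel = min(255, C₁+C₂)
R: 159+254 = 413 → 255
G: 190+172 = 362 → 255
B: 225+245 = 470 → 255
= RGB(255, 255, 255)


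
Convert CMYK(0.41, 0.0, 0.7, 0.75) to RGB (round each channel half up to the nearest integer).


R = 255 × (1-C) × (1-K) = 255 × 0.59 × 0.25 = 37.6125 → 38
G = 255 × (1-M) × (1-K) = 255 × 1.00 × 0.25 = 63.75 → 64
B = 255 × (1-Y) × (1-K) = 255 × 0.30 × 0.25 = 19.125 → 19
= RGB(38, 64, 19)


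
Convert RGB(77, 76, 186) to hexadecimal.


R = 77 → 4D (hex)
G = 76 → 4C (hex)
B = 186 → BA (hex)
Hex = #4D4CBA


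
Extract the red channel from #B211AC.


Color: #B211AC
R = B2 = 178
G = 11 = 17
B = AC = 172
Red = 178


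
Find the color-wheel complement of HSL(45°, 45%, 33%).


Complement = opposite side of color wheel = hue + 180°
H' = (45 + 180) mod 360 = 225°
S and L unchanged.
= HSL(225°, 45%, 33%)


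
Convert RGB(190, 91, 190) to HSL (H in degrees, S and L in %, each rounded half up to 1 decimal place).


Normalize: R'=190/255≈0.7451, G'=91/255≈0.3569, B'=190/255≈0.7451
Max=190/255, Min=91/255, Δ=Max-Min=99/255
L = (Max+Min)/2 = (190+91)/510 = 281/510 = 0.55098… → L = 55.1%
L > 0.5 → S = Δ/(2-Max-Min) = 99/(510-190-91) = 99/229 = 0.43231… → S = 43.2%
(the 1/255 factors cancel in S and H, so raw channel differences can be used)
Max is R' → H = 60 × (((G-B)/Δ) mod 6) = 60 × (((91-190)/99) mod 6)
  (-99)/99 = -1; negative, so add 6 → 5
  H = 60 × 5 = 300° → H = 300.0°
= HSL(300.0°, 43.2%, 55.1%)


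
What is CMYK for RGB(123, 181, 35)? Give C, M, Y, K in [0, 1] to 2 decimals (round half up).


R'=123/255≈0.4824, G'=181/255≈0.7098, B'=35/255≈0.1373
K = 1 - max(R',G',B') = 1 - 181/255 = 74/255 = 0.29019… → 0.29
(1-R'-K)/(1-K) simplifies to (max-R)/max with max = 181:
C = (181-123)/181 = 58/181 = 0.32044… → 0.32
M = (181-181)/181 = 0/181 = 0 → 0.00
Y = (181-35)/181 = 146/181 = 0.80662… → 0.81
= CMYK(0.32, 0.00, 0.81, 0.29)


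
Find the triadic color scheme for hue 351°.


Triadic: equally spaced at 120° intervals
H1 = 351°
H2 = (351 + 120) mod 360 = 111°
H3 = (351 + 240) mod 360 = 231°
Triadic = 351°, 111°, 231°


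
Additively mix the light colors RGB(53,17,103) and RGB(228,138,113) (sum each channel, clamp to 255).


Additive: each channel = min(255, C₁+C₂)
R: 53+228 = 281 → 255
G: 17+138 = 155 → 155
B: 103+113 = 216 → 216
= RGB(255, 155, 216)


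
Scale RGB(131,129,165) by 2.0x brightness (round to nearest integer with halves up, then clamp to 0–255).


Multiply each channel by 2.0, round half up, clamp to [0, 255]
R: 131×2.0 = 262 → clamp → 255
G: 129×2.0 = 258 → clamp → 255
B: 165×2.0 = 330 → clamp → 255
= RGB(255, 255, 255)


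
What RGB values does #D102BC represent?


D1 → 209 (R)
02 → 2 (G)
BC → 188 (B)
= RGB(209, 2, 188)


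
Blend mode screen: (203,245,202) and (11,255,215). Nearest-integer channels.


Screen: C = 255 - (255-A)×(255-B)/255, rounded to nearest integer
R: 255 - (255-203)×(255-11)/255 = 255 - 12688/255 ≈ 255 - 49.757 = 205.243 → 205
G: 255 - (255-245)×(255-255)/255 = 255 - 0/255 ≈ 255 - 0.000 = 255.000 → 255
B: 255 - (255-202)×(255-215)/255 = 255 - 2120/255 ≈ 255 - 8.314 = 246.686 → 247
= RGB(205, 255, 247)


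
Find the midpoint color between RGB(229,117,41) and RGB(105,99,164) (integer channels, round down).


Midpoint: each channel = ⌊(C₁+C₂)/2⌋
R: ⌊(229+105)/2⌋ = 167
G: ⌊(117+99)/2⌋ = 108
B: ⌊(41+164)/2⌋ = 102
= RGB(167, 108, 102)


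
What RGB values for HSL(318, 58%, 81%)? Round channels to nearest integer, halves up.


H=318°, S=0.58, L=0.81
C = (1-|2L-1|)×S = (1-|0.62|)×0.58 = 0.2204
H' = H/60 = 318/60 ≈ 5.3000; X = C×(1-|H' mod 2 - 1|) = 0.15428
m = L - C/2 = 0.81 - 0.1102 = 0.6998
Sector ⌊H'⌋ = 5 → (R',G',B') = (0.2204, 0.0, 0.15428)
RGB = ((R'+m)×255, (G'+m)×255, (B'+m)×255) = (234.651, 178.449, 217.7904)
Round half up → RGB(235, 178, 218)


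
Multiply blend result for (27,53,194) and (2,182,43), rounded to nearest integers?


Multiply: C = A×B/255, rounded to nearest integer
R: 27×2/255 = 54/255 ≈ 0.212 → 0
G: 53×182/255 = 9646/255 ≈ 37.827 → 38
B: 194×43/255 = 8342/255 ≈ 32.714 → 33
= RGB(0, 38, 33)


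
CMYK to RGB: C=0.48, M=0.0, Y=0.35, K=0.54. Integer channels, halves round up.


R = 255 × (1-C) × (1-K) = 255 × 0.52 × 0.46 = 60.996 → 61
G = 255 × (1-M) × (1-K) = 255 × 1.00 × 0.46 = 117.3 → 117
B = 255 × (1-Y) × (1-K) = 255 × 0.65 × 0.46 = 76.245 → 76
= RGB(61, 117, 76)


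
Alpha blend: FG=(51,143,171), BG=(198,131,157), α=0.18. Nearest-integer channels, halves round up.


C = α×F + (1-α)×B, with 1-α = 0.82
R: 0.18×51 + 0.82×198 = 9.18 + 162.36 = 171.54 → 172
G: 0.18×143 + 0.82×131 = 25.74 + 107.42 = 133.16 → 133
B: 0.18×171 + 0.82×157 = 30.78 + 128.74 = 159.52 → 160
= RGB(172, 133, 160)


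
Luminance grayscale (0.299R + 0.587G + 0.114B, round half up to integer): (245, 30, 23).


Gray = 0.299×R + 0.587×G + 0.114×B
Gray = 0.299×245 + 0.587×30 + 0.114×23
Gray = 73.255 + 17.610 + 2.622
Gray = 93.487 → round half up → 93
Gray = 93


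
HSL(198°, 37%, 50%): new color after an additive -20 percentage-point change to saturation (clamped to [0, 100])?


Original S = 37%
Adjustment = -20 percentage points
New S = 37 + (-20) = 17
Clamp to [0, 100] → 17
= HSL(198°, 17%, 50%)


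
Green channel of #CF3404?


Color: #CF3404
R = CF = 207
G = 34 = 52
B = 04 = 4
Green = 52


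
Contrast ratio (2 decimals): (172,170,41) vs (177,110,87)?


Linearize each sRGB channel c=v/255: c/12.92 if c ≤ 0.04045 else ((c+0.055)/1.055)^2.4
L = 0.2126×R_lin + 0.7152×G_lin + 0.0722×B_lin
Color 1 (172,170,41):
  R=172: 172/255≈0.6745 > 0.04045 → ((0.6745+0.055)/1.055)^2.4 ≈ 0.41254
  G=170: 170/255≈0.6667 > 0.04045 → ((0.6667+0.055)/1.055)^2.4 ≈ 0.40198
  B=41: 41/255≈0.1608 > 0.04045 → ((0.1608+0.055)/1.055)^2.4 ≈ 0.02217
  L1 = 0.2126×0.41254 + 0.7152×0.40198 + 0.0722×0.02217 ≈ 0.37680
Color 2 (177,110,87):
  R=177: 177/255≈0.6941 > 0.04045 → ((0.6941+0.055)/1.055)^2.4 ≈ 0.43966
  G=110: 110/255≈0.4314 > 0.04045 → ((0.4314+0.055)/1.055)^2.4 ≈ 0.15593
  B=87: 87/255≈0.3412 > 0.04045 → ((0.3412+0.055)/1.055)^2.4 ≈ 0.09531
  L2 = 0.2126×0.43966 + 0.7152×0.15593 + 0.0722×0.09531 ≈ 0.21187
Lighter = 0.37680, Darker = 0.21187
Ratio = (L_lighter + 0.05) / (L_darker + 0.05)
Ratio = (0.37680 + 0.05) / (0.21187 + 0.05) = 0.42680 / 0.26187 ≈ 1.6298
Ratio ≈ 1.63:1


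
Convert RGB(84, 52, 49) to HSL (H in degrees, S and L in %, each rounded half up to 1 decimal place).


Normalize: R'=84/255≈0.3294, G'=52/255≈0.2039, B'=49/255≈0.1922
Max=84/255, Min=49/255, Δ=Max-Min=35/255
L = (Max+Min)/2 = (84+49)/510 = 133/510 = 0.26078… → L = 26.1%
L ≤ 0.5 → S = Δ/(Max+Min) = 35/(84+49) = 35/133 = 0.26315… → S = 26.3%
(the 1/255 factors cancel in S and H, so raw channel differences can be used)
Max is R' → H = 60 × (((G-B)/Δ) mod 6) = 60 × (((52-49)/35) mod 6)
  3/35 = 0.0857…
  H = 60 × 0.0857… = 5.142…° → H = 5.1°
= HSL(5.1°, 26.3%, 26.1%)


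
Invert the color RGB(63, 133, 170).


Invert: (255-R, 255-G, 255-B)
R: 255-63 = 192
G: 255-133 = 122
B: 255-170 = 85
= RGB(192, 122, 85)


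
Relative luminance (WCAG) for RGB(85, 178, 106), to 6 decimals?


Linearize each channel (sRGB transfer function): c = v/255; c_lin = c/12.92 if c ≤ 0.04045, else ((c+0.055)/1.055)^2.4
  R: 85/255 ≈ 0.333333 > 0.04045 → ((0.333333+0.055)/1.055)^2.4 ≈ 0.090842
  G: 178/255 ≈ 0.698039 > 0.04045 → ((0.698039+0.055)/1.055)^2.4 ≈ 0.445201
  B: 106/255 ≈ 0.415686 > 0.04045 → ((0.415686+0.055)/1.055)^2.4 ≈ 0.144128
R_lin = 0.090842, G_lin = 0.445201, B_lin = 0.144128
L = 0.2126×R + 0.7152×G + 0.0722×B
L = 0.2126×0.090842 + 0.7152×0.445201 + 0.0722×0.144128
L ≈ 0.348127


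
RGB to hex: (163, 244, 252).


R = 163 → A3 (hex)
G = 244 → F4 (hex)
B = 252 → FC (hex)
Hex = #A3F4FC


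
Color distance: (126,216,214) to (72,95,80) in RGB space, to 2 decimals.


d = √[(R₁-R₂)² + (G₁-G₂)² + (B₁-B₂)²]
d = √[(126-72)² + (216-95)² + (214-80)²]
d = √[2916 + 14641 + 17956]
d = √35513
d ≈ 188.45


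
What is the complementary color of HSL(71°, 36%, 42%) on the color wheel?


Complement = opposite side of color wheel = hue + 180°
H' = (71 + 180) mod 360 = 251°
S and L unchanged.
= HSL(251°, 36%, 42%)


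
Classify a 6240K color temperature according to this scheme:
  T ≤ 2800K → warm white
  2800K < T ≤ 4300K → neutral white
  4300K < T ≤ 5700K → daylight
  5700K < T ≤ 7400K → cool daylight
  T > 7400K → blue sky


Temperature: 6240K
5700K < 6240K ≤ 7400K → cool daylight
Classification: cool daylight


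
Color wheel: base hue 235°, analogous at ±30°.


Base hue: 235°
Left analog: (235 - 30) mod 360 = 205°
Right analog: (235 + 30) mod 360 = 265°
Analogous hues = 205° and 265°


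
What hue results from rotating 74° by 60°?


New hue = (H + rotation) mod 360
New hue = (74 + 60) mod 360
= 134 mod 360
= 134°


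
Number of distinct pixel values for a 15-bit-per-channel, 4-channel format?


Total bits = 15 bits/channel × 4 channels = 60 bits
Distinct pixel values = 2^60
= 1,152,921,504,606,846,976 pixel values


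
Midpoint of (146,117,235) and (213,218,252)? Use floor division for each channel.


Midpoint: each channel = ⌊(C₁+C₂)/2⌋
R: ⌊(146+213)/2⌋ = 179
G: ⌊(117+218)/2⌋ = 167
B: ⌊(235+252)/2⌋ = 243
= RGB(179, 167, 243)


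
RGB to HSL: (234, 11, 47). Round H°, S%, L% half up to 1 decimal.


Normalize: R'=234/255≈0.9176, G'=11/255≈0.0431, B'=47/255≈0.1843
Max=234/255, Min=11/255, Δ=Max-Min=223/255
L = (Max+Min)/2 = (234+11)/510 = 245/510 = 0.48039… → L = 48.0%
L ≤ 0.5 → S = Δ/(Max+Min) = 223/(234+11) = 223/245 = 0.91020… → S = 91.0%
(the 1/255 factors cancel in S and H, so raw channel differences can be used)
Max is R' → H = 60 × (((G-B)/Δ) mod 6) = 60 × (((11-47)/223) mod 6)
  (-36)/223 = -0.1614…; negative, so add 6 → 5.8385…
  H = 60 × 5.8385… = 350.313…° → H = 350.3°
= HSL(350.3°, 91.0%, 48.0%)


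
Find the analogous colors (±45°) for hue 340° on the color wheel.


Base hue: 340°
Left analog: (340 - 45) mod 360 = 295°
Right analog: (340 + 45) mod 360 = 25°
Analogous hues = 295° and 25°


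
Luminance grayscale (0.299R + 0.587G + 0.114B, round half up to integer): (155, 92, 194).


Gray = 0.299×R + 0.587×G + 0.114×B
Gray = 0.299×155 + 0.587×92 + 0.114×194
Gray = 46.345 + 54.004 + 22.116
Gray = 122.465 → round half up → 122
Gray = 122


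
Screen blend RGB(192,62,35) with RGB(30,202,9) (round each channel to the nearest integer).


Screen: C = 255 - (255-A)×(255-B)/255, rounded to nearest integer
R: 255 - (255-192)×(255-30)/255 = 255 - 14175/255 ≈ 255 - 55.588 = 199.412 → 199
G: 255 - (255-62)×(255-202)/255 = 255 - 10229/255 ≈ 255 - 40.114 = 214.886 → 215
B: 255 - (255-35)×(255-9)/255 = 255 - 54120/255 ≈ 255 - 212.235 = 42.765 → 43
= RGB(199, 215, 43)
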